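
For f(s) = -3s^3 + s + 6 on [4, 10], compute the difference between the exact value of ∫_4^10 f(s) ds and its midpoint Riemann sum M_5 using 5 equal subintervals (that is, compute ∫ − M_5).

-45.36

Exact integral: ∫_4^10 f(s) ds = -7230.
M_5 = -7184.64.
Error = -7230 − (-7184.64) = -45.36.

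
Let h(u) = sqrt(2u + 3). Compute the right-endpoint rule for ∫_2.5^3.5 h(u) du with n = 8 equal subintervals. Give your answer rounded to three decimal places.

Δu = (3.5 − 2.5)/8 = 0.125.
Right endpoints: 2.625, 2.75, 2.875, 3, 3.125, 3.25, 3.375, 3.5.
h(2.625) ≈ 2.872, h(2.75) ≈ 2.915, h(2.875) ≈ 2.958, h(3) ≈ 3.000, h(3.125) ≈ 3.041, h(3.25) ≈ 3.082, h(3.375) ≈ 3.122, h(3.5) ≈ 3.162.
Sum = Δu · [h(2.625) + h(2.75) + h(2.875) + ...].
Sum ≈ 3.019.

3.019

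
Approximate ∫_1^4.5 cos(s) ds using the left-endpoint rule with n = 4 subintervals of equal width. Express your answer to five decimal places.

Δs = (4.5 − 1)/4 = 0.875.
Left endpoints: 1, 1.875, 2.75, 3.625.
f(1) ≈ 0.54030, f(1.875) ≈ -0.29953, f(2.75) ≈ -0.92430, f(3.625) ≈ -0.88542.
Sum = Δs · [f(1) + f(1.875) + f(2.75) + f(3.625)].
Sum ≈ -1.37283.

-1.37283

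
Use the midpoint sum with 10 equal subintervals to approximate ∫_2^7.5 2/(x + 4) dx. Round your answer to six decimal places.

1.300666

Δx = (7.5 − 2)/10 = 0.55.
Midpoints: 2.275, 2.825, 3.375, 3.925, 4.475, 5.025, 5.575, 6.125, 6.675, 7.225.
f(2.275) = 80/251, f(2.825) = 80/273, f(3.375) = 16/59, f(3.925) = 80/317, f(4.475) = 80/339, f(5.025) = 80/361, f(5.575) = 80/383, f(6.125) = 16/81, f(6.675) = 80/427, f(7.225) = 80/449.
Sum = Δx · [f(2.275) + f(2.825) + f(3.375) + ...].
Sum ≈ 1.300666.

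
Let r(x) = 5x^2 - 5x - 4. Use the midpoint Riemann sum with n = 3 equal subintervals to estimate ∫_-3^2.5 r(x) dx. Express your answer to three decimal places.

Δx = (2.5 − (-3))/3 = 11/6.
Midpoints: -25/12, -0.25, 19/12.
r(-25/12) = 4049/144, r(-0.25) = -2.4375, r(19/12) = 89/144.
Sum = Δx · [r(-25/12) + r(-0.25) + r(19/12)].
Sum ≈ 48.214.

48.214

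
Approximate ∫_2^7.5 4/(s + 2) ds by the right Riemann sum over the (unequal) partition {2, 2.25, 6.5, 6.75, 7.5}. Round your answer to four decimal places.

2.6654

Subinterval widths: 0.25, 4.25, 0.25, 0.75.
Right endpoints: 2.25, 6.5, 6.75, 7.5.
f(2.25) = 16/17, f(6.5) = 8/17, f(6.75) = 16/35, f(7.5) = 8/19.
Sum = Σ Δs_i · f(s_i).
Sum ≈ 2.6654.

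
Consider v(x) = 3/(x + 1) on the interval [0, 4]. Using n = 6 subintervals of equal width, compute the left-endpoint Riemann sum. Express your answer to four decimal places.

Δx = (4 − 0)/6 = 2/3.
Left endpoints: 0, 2/3, 4/3, 2, 8/3, 10/3.
v(0) = 3, v(2/3) = 1.8, v(4/3) = 9/7, v(2) = 1, v(8/3) = 9/11, v(10/3) = 9/13.
Sum = Δx · [v(0) + v(2/3) + v(4/3) + ...].
Sum ≈ 5.7308.

5.7308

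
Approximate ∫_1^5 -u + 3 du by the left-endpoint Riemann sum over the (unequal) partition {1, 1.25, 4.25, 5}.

Subinterval widths: 0.25, 3, 0.75.
Left endpoints: 1, 1.25, 4.25.
f(1) = 2, f(1.25) = 1.75, f(4.25) = -1.25.
Sum = Σ Δu_i · f(u_i).
Sum = 4.8125.

4.8125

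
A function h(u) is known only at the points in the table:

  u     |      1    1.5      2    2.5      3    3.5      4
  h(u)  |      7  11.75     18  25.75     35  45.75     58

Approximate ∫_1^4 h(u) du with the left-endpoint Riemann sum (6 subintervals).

Δu = 0.5.
Sum = 0.5·[7 + 11.75 + 18 + 25.75 + 35 + 45.75] = 71.625.

71.625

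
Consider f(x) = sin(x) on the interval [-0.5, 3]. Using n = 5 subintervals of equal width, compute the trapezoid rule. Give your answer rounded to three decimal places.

1.791

Δx = (3 − (-0.5))/5 = 0.7.
f(-0.5) ≈ -0.479, f(0.2) ≈ 0.199, f(0.9) ≈ 0.783, f(1.6) ≈ 1.000, f(2.3) ≈ 0.746, f(3) ≈ 0.141.
T_5 = (Δx/2)·[f(x_0) + 2f(x_1) + ... + 2f(x_{4}) + f(x_5)].
Sum ≈ 1.791.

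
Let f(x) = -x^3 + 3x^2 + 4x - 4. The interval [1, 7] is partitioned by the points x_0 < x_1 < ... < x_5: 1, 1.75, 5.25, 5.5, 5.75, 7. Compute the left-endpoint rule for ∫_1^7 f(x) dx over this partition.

-90.1640625

Subinterval widths: 0.75, 3.5, 0.25, 0.25, 1.25.
Left endpoints: 1, 1.75, 5.25, 5.5, 5.75.
f(1) = 2, f(1.75) = 6.828125, f(5.25) = -45.015625, f(5.5) = -57.625, f(5.75) = -71.921875.
Sum = Σ Δx_i · f(x_i).
Sum = -90.1640625.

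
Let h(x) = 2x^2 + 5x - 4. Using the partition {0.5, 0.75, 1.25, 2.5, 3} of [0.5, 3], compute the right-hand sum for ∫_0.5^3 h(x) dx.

43.65625

Subinterval widths: 0.25, 0.5, 1.25, 0.5.
Right endpoints: 0.75, 1.25, 2.5, 3.
h(0.75) = 0.875, h(1.25) = 5.375, h(2.5) = 21, h(3) = 29.
Sum = Σ Δx_i · h(x_i).
Sum = 43.65625.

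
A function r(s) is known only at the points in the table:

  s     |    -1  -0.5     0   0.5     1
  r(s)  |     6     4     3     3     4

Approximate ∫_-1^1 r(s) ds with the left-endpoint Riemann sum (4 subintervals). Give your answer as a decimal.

8

Δs = 0.5.
Sum = 0.5·[6 + 4 + 3 + 3] = 8.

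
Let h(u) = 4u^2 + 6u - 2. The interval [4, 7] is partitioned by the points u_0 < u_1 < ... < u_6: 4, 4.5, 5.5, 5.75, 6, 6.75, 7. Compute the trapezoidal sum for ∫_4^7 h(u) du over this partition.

466.0625

Subinterval widths: 0.5, 1, 0.25, 0.25, 0.75, 0.25.
h(4) = 86, h(4.5) = 106, h(5.5) = 152, h(5.75) = 164.75, h(6) = 178, h(6.75) = 220.75, h(7) = 236.
On each subinterval the trapezoid contributes (Δu_i/2)·[h(u_{i-1}) + h(u_i)].
Sum = 466.0625.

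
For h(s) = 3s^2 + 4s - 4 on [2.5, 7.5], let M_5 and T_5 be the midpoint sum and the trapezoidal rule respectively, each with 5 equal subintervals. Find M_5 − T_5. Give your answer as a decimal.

-3.75

M_5 = 485.
T_5 = 488.75.
M_5 − T_5 = -3.75.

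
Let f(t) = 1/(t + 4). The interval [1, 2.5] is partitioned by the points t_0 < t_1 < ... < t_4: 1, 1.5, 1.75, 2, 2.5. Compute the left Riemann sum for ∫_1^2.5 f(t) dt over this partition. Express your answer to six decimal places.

0.272266

Subinterval widths: 0.5, 0.25, 0.25, 0.5.
Left endpoints: 1, 1.5, 1.75, 2.
f(1) = 0.2, f(1.5) = 2/11, f(1.75) = 4/23, f(2) = 1/6.
Sum = Σ Δt_i · f(t_i).
Sum ≈ 0.272266.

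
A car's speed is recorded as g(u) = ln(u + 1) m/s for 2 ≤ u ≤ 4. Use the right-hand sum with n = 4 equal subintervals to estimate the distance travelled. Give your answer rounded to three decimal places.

2.876

Δu = (4 − 2)/4 = 0.5.
Right endpoints: 2.5, 3, 3.5, 4.
g(2.5) ≈ 1.253, g(3) ≈ 1.386, g(3.5) ≈ 1.504, g(4) ≈ 1.609.
Sum = Δu · [g(2.5) + g(3) + g(3.5) + g(4)].
Sum ≈ 2.876.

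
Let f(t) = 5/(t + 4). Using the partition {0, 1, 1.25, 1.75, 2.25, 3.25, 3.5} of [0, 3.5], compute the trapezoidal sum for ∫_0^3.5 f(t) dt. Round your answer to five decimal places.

Subinterval widths: 1, 0.25, 0.5, 0.5, 1, 0.25.
f(0) = 1.25, f(1) = 1, f(1.25) = 20/21, f(1.75) = 20/23, f(2.25) = 0.8, f(3.25) = 20/29, f(3.5) = 2/3.
On each subinterval the trapezoid contributes (Δt_i/2)·[f(t_{i-1}) + f(t_i)].
Sum ≈ 3.15629.

3.15629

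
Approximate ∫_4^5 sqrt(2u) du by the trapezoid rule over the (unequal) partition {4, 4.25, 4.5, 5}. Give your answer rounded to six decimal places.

Subinterval widths: 0.25, 0.25, 0.5.
f(4) ≈ 2.828427, f(4.25) ≈ 2.915476, f(4.5) ≈ 3.000000, f(5) ≈ 3.162278.
On each subinterval the trapezoid contributes (Δu_i/2)·[f(u_{i-1}) + f(u_i)].
Sum ≈ 2.997992.

2.997992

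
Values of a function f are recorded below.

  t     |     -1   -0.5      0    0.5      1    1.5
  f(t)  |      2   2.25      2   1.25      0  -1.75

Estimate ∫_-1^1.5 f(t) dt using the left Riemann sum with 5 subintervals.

Δt = 0.5.
Sum = 0.5·[2 + 2.25 + 2 + 1.25 + 0] = 3.75.

3.75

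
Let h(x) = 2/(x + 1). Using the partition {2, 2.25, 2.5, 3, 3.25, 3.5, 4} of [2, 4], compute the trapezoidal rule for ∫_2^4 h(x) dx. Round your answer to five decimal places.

Subinterval widths: 0.25, 0.25, 0.5, 0.25, 0.25, 0.5.
h(2) = 2/3, h(2.25) = 8/13, h(2.5) = 4/7, h(3) = 0.5, h(3.25) = 8/17, h(3.5) = 4/9, h(4) = 0.4.
On each subinterval the trapezoid contributes (Δx_i/2)·[h(x_{i-1}) + h(x_i)].
Sum ≈ 1.02328.

1.02328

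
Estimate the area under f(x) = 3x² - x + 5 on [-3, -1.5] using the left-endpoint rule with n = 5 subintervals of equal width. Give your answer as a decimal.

Δx = (-1.5 − (-3))/5 = 0.3.
Left endpoints: -3, -2.7, -2.4, -2.1, -1.8.
f(-3) = 35, f(-2.7) = 29.57, f(-2.4) = 24.68, f(-2.1) = 20.33, f(-1.8) = 16.52.
Sum = Δx · [f(-3) + f(-2.7) + f(-2.4) + f(-2.1) + f(-1.8)].
Sum = 37.83.

37.83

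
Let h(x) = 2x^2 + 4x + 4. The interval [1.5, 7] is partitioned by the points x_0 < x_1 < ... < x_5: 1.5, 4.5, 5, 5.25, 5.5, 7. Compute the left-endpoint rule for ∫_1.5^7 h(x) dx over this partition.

243.03125

Subinterval widths: 3, 0.5, 0.25, 0.25, 1.5.
Left endpoints: 1.5, 4.5, 5, 5.25, 5.5.
h(1.5) = 14.5, h(4.5) = 62.5, h(5) = 74, h(5.25) = 80.125, h(5.5) = 86.5.
Sum = Σ Δx_i · h(x_i).
Sum = 243.03125.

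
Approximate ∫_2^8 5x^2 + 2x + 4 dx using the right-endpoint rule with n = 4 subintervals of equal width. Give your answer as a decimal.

Δx = (8 − 2)/4 = 1.5.
Right endpoints: 3.5, 5, 6.5, 8.
f(3.5) = 72.25, f(5) = 139, f(6.5) = 228.25, f(8) = 340.
Sum = Δx · [f(3.5) + f(5) + f(6.5) + f(8)].
Sum = 1169.25.

1169.25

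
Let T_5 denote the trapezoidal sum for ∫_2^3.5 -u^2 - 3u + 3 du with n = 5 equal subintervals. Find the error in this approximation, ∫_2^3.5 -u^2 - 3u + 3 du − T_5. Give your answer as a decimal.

0.0225

Exact integral: ∫_2^3.5 f(u) du = -19.5.
T_5 = -19.5225.
Error = -19.5 − (-19.5225) = 0.0225.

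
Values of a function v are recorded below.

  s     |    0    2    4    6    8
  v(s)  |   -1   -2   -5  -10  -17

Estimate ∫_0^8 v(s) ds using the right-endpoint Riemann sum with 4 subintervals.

-68

Δs = 2.
Sum = 2·[(-2) + (-5) + (-10) + (-17)] = -68.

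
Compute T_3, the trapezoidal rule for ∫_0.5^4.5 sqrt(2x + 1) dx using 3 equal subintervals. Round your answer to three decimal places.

Δx = (4.5 − 0.5)/3 = 4/3.
f(0.5) ≈ 1.414, f(11/6) ≈ 2.160, f(19/6) ≈ 2.708, f(4.5) ≈ 3.162.
T_3 = (Δx/2)·[f(x_0) + 2f(x_1) + 2f(x_2) + f(x_3)].
Sum ≈ 9.542.

9.542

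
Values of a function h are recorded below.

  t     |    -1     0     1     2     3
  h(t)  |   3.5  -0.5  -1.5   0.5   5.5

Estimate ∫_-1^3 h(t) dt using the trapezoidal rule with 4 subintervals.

3

Δt = 1.
T_4 = (1/2)·[3.5 + 2·(-0.5) + 2·(-1.5) + 2·0.5 + 5.5] = 3.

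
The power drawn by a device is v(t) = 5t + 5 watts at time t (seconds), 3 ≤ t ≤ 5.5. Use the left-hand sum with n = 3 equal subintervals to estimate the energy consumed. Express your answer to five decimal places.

Δt = (5.5 − 3)/3 = 5/6.
Left endpoints: 3, 23/6, 14/3.
v(3) = 20, v(23/6) = 145/6, v(14/3) = 85/3.
Sum = Δt · [v(3) + v(23/6) + v(14/3)].
Sum ≈ 60.41667.

60.41667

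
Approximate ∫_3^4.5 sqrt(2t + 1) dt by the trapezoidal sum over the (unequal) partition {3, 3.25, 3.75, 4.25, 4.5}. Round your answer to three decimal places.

Subinterval widths: 0.25, 0.5, 0.5, 0.25.
f(3) ≈ 2.646, f(3.25) ≈ 2.739, f(3.75) ≈ 2.915, f(4.25) ≈ 3.082, f(4.5) ≈ 3.162.
On each subinterval the trapezoid contributes (Δt_i/2)·[f(t_{i-1}) + f(t_i)].
Sum ≈ 4.367.

4.367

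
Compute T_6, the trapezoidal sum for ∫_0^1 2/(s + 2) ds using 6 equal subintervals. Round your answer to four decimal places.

0.8116

Δs = (1 − 0)/6 = 1/6.
f(0) = 1, f(1/6) = 12/13, f(1/3) = 6/7, f(0.5) = 0.8, f(2/3) = 0.75, f(5/6) = 12/17, f(1) = 2/3.
T_6 = (Δs/2)·[f(s_0) + 2f(s_1) + ... + 2f(s_{5}) + f(s_6)].
Sum ≈ 0.8116.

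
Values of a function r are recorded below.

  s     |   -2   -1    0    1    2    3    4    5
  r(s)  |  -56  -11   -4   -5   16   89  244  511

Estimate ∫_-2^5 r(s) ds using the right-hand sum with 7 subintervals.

Δs = 1.
Sum = 1·[(-11) + (-4) + (-5) + 16 + 89 + 244 + 511] = 840.

840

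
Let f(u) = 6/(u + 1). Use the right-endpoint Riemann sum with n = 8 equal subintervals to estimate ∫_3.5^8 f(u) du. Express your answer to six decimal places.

Δu = (8 − 3.5)/8 = 0.5625.
Right endpoints: 4.0625, 4.625, 5.1875, 5.75, 6.3125, 6.875, 7.4375, 8.
f(4.0625) = 32/27, f(4.625) = 16/15, f(5.1875) = 32/33, f(5.75) = 8/9, f(6.3125) = 32/39, f(6.875) = 16/21, f(7.4375) = 32/45, f(8) = 2/3.
Sum = Δu · [f(4.0625) + f(4.625) + f(5.1875) + ...].
Sum ≈ 3.977231.

3.977231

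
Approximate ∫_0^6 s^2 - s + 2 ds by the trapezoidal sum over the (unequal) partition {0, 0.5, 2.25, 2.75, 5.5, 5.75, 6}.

Subinterval widths: 0.5, 1.75, 0.5, 2.75, 0.25, 0.25.
f(0) = 2, f(0.5) = 1.75, f(2.25) = 4.8125, f(2.75) = 6.8125, f(5.5) = 26.75, f(5.75) = 29.3125, f(6) = 32.
On each subinterval the trapezoid contributes (Δs_i/2)·[f(s_{i-1}) + f(s_i)].
Sum = 70.40625.

70.40625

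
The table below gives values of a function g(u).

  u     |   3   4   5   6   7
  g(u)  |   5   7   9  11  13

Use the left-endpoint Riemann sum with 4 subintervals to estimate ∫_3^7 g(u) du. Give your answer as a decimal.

Δu = 1.
Sum = 1·[5 + 7 + 9 + 11] = 32.

32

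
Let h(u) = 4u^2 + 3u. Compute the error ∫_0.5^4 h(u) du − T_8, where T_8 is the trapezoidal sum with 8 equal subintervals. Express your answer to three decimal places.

Exact integral: ∫_0.5^4 h(u) du ≈ 108.79167.
T_8 = 109.23828125.
Error ≈ 108.79167 − 109.23828125 ≈ -0.447.

-0.447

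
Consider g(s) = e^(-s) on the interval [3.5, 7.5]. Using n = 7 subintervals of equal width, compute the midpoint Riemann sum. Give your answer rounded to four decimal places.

Δs = (7.5 − 3.5)/7 = 4/7.
Midpoints: 53/14, 61/14, 69/14, 5.5, 85/14, 93/14, 101/14.
g(53/14) ≈ 0.0227, g(61/14) ≈ 0.0128, g(69/14) ≈ 0.0072, g(5.5) ≈ 0.0041, g(85/14) ≈ 0.0023, g(93/14) ≈ 0.0013, g(101/14) ≈ 0.0007.
Sum = Δs · [g(53/14) + g(61/14) + g(69/14) + ...].
Sum ≈ 0.0292.

0.0292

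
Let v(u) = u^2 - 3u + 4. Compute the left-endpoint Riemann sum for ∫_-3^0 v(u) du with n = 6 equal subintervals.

39.125

Δu = (0 − (-3))/6 = 0.5.
Left endpoints: -3, -2.5, -2, -1.5, -1, -0.5.
v(-3) = 22, v(-2.5) = 17.75, v(-2) = 14, v(-1.5) = 10.75, v(-1) = 8, v(-0.5) = 5.75.
Sum = Δu · [v(-3) + v(-2.5) + v(-2) + ...].
Sum = 39.125.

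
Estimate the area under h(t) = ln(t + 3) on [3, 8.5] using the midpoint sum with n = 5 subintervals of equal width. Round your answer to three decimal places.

11.840

Δt = (8.5 − 3)/5 = 1.1.
Midpoints: 3.55, 4.65, 5.75, 6.85, 7.95.
h(3.55) ≈ 1.879, h(4.65) ≈ 2.035, h(5.75) ≈ 2.169, h(6.85) ≈ 2.287, h(7.95) ≈ 2.393.
Sum = Δt · [h(3.55) + h(4.65) + h(5.75) + h(6.85) + h(7.95)].
Sum ≈ 11.840.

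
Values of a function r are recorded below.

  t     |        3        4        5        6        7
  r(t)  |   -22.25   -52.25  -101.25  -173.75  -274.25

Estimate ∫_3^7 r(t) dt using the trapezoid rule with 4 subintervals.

-475.5

Δt = 1.
T_4 = (1/2)·[(-22.25) + 2·(-52.25) + 2·(-101.25) + 2·(-173.75) + (-274.25)] = -475.5.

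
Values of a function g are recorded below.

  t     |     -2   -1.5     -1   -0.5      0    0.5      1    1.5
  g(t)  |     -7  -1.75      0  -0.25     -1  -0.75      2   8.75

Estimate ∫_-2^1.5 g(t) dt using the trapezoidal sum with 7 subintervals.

Δt = 0.5.
T_7 = (0.5/2)·[(-7) + 2·(-1.75) + 2·0 + 2·(-0.25) + 2·(-1) + 2·(-0.75) + 2·2 + 8.75] = -0.4375.

-0.4375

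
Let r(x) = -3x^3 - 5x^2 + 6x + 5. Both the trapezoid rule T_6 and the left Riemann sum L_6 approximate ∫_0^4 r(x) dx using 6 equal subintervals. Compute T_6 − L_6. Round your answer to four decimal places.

-82.6667

T_6 ≈ -237.481481.
L_6 ≈ -154.814815.
T_6 − L_6 ≈ -82.6667.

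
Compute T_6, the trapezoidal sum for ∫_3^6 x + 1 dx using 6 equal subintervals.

Δx = (6 − 3)/6 = 0.5.
f(3) = 4, f(3.5) = 4.5, f(4) = 5, f(4.5) = 5.5, f(5) = 6, f(5.5) = 6.5, f(6) = 7.
T_6 = (Δx/2)·[f(x_0) + 2f(x_1) + ... + 2f(x_{5}) + f(x_6)].
Sum = 16.5.

16.5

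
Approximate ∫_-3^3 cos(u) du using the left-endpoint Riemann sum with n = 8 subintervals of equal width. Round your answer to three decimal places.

Δu = (3 − (-3))/8 = 0.75.
Left endpoints: -3, -2.25, -1.5, -0.75, 0, 0.75, 1.5, 2.25.
f(-3) ≈ -0.990, f(-2.25) ≈ -0.628, f(-1.5) ≈ 0.071, f(-0.75) ≈ 0.732, f(0) ≈ 1.000, f(0.75) ≈ 0.732, f(1.5) ≈ 0.071, f(2.25) ≈ -0.628.
Sum = Δu · [f(-3) + f(-2.25) + f(-1.5) + ...].
Sum ≈ 0.269.

0.269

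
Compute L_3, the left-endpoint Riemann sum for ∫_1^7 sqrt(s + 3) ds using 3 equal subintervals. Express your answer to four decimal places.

14.5558

Δs = (7 − 1)/3 = 2.
Left endpoints: 1, 3, 5.
f(1) ≈ 2.0000, f(3) ≈ 2.4495, f(5) ≈ 2.8284.
Sum = Δs · [f(1) + f(3) + f(5)].
Sum ≈ 14.5558.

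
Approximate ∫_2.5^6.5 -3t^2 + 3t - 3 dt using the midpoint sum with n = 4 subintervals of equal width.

-216

Δt = (6.5 − 2.5)/4 = 1.
Midpoints: 3, 4, 5, 6.
f(3) = -21, f(4) = -39, f(5) = -63, f(6) = -93.
Sum = Δt · [f(3) + f(4) + f(5) + f(6)].
Sum = -216.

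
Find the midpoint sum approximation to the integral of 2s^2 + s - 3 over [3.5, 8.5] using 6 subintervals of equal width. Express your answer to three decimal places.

395.255

Δs = (8.5 − 3.5)/6 = 5/6.
Midpoints: 47/12, 4.75, 67/12, 77/12, 7.25, 97/12.
f(47/12) = 2275/72, f(4.75) = 46.875, f(67/12) = 4675/72, f(77/12) = 6175/72, f(7.25) = 109.375, f(97/12) = 9775/72.
Sum = Δs · [f(47/12) + f(4.75) + f(67/12) + ...].
Sum ≈ 395.255.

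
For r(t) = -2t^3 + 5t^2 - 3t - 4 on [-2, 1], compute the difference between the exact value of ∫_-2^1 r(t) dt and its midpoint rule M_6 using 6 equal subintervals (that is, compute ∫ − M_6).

Exact integral: ∫_-2^1 r(t) dt = 15.
M_6 = 14.5.
Error = 15 − 14.5 = 0.5.

0.5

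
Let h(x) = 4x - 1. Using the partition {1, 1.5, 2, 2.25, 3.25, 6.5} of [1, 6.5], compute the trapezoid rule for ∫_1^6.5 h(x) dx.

77

Subinterval widths: 0.5, 0.5, 0.25, 1, 3.25.
h(1) = 3, h(1.5) = 5, h(2) = 7, h(2.25) = 8, h(3.25) = 12, h(6.5) = 25.
On each subinterval the trapezoid contributes (Δx_i/2)·[h(x_{i-1}) + h(x_i)].
Sum = 77.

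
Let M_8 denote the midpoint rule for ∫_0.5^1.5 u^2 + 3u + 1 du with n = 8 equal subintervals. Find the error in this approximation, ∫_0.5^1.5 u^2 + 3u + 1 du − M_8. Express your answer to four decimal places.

Exact integral: ∫_0.5^1.5 f(u) du ≈ 5.083333.
M_8 = 5.08203125.
Error ≈ 5.083333 − 5.08203125 ≈ 0.0013.

0.0013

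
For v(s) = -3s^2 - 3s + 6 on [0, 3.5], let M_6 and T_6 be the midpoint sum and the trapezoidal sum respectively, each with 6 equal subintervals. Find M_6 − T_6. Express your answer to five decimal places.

M_6 ≈ -39.9522569.
T_6 ≈ -40.8454861.
M_6 − T_6 ≈ 0.89323.

0.89323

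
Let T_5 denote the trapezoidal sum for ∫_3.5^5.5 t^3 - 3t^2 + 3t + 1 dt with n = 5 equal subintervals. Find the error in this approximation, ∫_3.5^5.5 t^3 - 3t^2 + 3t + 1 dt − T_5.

Exact integral: ∫_3.5^5.5 f(t) dt = 96.75.
T_5 = 97.31.
Error = 96.75 − 97.31 = -0.56.

-0.56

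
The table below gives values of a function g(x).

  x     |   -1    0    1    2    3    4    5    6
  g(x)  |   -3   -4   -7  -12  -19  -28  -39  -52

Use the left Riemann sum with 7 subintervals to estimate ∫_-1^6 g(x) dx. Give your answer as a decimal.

Δx = 1.
Sum = 1·[(-3) + (-4) + (-7) + (-12) + (-19) + (-28) + (-39)] = -112.

-112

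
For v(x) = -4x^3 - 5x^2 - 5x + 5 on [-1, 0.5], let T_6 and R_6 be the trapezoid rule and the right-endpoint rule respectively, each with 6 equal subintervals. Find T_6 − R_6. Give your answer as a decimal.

1.03125

T_6 = 8.40625.
R_6 = 7.375.
T_6 − R_6 = 1.03125.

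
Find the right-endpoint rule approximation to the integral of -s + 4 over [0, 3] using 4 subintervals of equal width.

Δs = (3 − 0)/4 = 0.75.
Right endpoints: 0.75, 1.5, 2.25, 3.
f(0.75) = 3.25, f(1.5) = 2.5, f(2.25) = 1.75, f(3) = 1.
Sum = Δs · [f(0.75) + f(1.5) + f(2.25) + f(3)].
Sum = 6.375.

6.375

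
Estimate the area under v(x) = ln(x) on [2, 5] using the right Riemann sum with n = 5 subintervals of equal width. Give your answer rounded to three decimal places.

3.927

Δx = (5 − 2)/5 = 0.6.
Right endpoints: 2.6, 3.2, 3.8, 4.4, 5.
v(2.6) ≈ 0.956, v(3.2) ≈ 1.163, v(3.8) ≈ 1.335, v(4.4) ≈ 1.482, v(5) ≈ 1.609.
Sum = Δx · [v(2.6) + v(3.2) + v(3.8) + v(4.4) + v(5)].
Sum ≈ 3.927.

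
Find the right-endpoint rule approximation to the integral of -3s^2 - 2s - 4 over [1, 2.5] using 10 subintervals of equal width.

Δs = (2.5 − 1)/10 = 0.15.
Right endpoints: 1.15, 1.3, 1.45, 1.6, 1.75, 1.9, 2.05, 2.2, 2.35, 2.5.
f(1.15) = -10.2675, f(1.3) = -11.67, f(1.45) = -13.2075, f(1.6) = -14.88, f(1.75) = -16.6875, f(1.9) = -18.63, f(2.05) = -20.7075, f(2.2) = -22.92, f(2.35) = -25.2675, f(2.5) = -27.75.
Sum = Δs · [f(1.15) + f(1.3) + f(1.45) + ...].
Sum = -27.298125.

-27.298125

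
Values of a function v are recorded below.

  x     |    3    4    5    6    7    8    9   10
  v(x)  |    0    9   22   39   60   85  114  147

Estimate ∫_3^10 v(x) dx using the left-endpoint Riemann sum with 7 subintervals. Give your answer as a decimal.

329

Δx = 1.
Sum = 1·[0 + 9 + 22 + 39 + 60 + 85 + 114] = 329.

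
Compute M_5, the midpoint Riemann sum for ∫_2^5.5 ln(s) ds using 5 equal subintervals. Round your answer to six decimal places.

4.496249

Δs = (5.5 − 2)/5 = 0.7.
Midpoints: 2.35, 3.05, 3.75, 4.45, 5.15.
f(2.35) ≈ 0.854415, f(3.05) ≈ 1.115142, f(3.75) ≈ 1.321756, f(4.45) ≈ 1.492904, f(5.15) ≈ 1.638997.
Sum = Δs · [f(2.35) + f(3.05) + f(3.75) + f(4.45) + f(5.15)].
Sum ≈ 4.496249.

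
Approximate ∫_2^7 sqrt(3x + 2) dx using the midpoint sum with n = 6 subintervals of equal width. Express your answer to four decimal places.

Δx = (7 − 2)/6 = 5/6.
Midpoints: 29/12, 3.25, 49/12, 59/12, 5.75, 79/12.
f(29/12) ≈ 3.0414, f(3.25) ≈ 3.4278, f(49/12) ≈ 3.7749, f(59/12) ≈ 4.0927, f(5.75) ≈ 4.3875, f(79/12) ≈ 4.6637.
Sum = Δx · [f(29/12) + f(3.25) + f(49/12) + ...].
Sum ≈ 19.4900.

19.4900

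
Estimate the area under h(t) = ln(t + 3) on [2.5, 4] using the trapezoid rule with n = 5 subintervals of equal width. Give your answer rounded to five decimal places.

2.74496

Δt = (4 − 2.5)/5 = 0.3.
h(2.5) ≈ 1.70475, h(2.8) ≈ 1.75786, h(3.1) ≈ 1.80829, h(3.4) ≈ 1.85630, h(3.7) ≈ 1.90211, h(4) ≈ 1.94591.
T_5 = (Δt/2)·[h(t_0) + 2h(t_1) + ... + 2h(t_{4}) + h(t_5)].
Sum ≈ 2.74496.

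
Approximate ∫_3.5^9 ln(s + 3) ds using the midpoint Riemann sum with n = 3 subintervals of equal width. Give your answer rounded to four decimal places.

Δs = (9 − 3.5)/3 = 11/6.
Midpoints: 53/12, 6.25, 97/12.
f(53/12) ≈ 2.0037, f(6.25) ≈ 2.2246, f(97/12) ≈ 2.4054.
Sum = Δs · [f(53/12) + f(6.25) + f(97/12)].
Sum ≈ 12.1620.

12.1620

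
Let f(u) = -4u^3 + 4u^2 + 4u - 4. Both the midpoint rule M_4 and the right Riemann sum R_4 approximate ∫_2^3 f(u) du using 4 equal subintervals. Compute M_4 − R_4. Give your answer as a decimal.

M_4 = -33.53125.
R_4 = -40.4375.
M_4 − R_4 = 6.90625.

6.90625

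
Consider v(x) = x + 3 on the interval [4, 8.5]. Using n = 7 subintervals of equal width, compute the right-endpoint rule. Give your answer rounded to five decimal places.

Δx = (8.5 − 4)/7 = 9/14.
Right endpoints: 65/14, 37/7, 83/14, 46/7, 101/14, 55/7, 8.5.
v(65/14) = 107/14, v(37/7) = 58/7, v(83/14) = 125/14, v(46/7) = 67/7, v(101/14) = 143/14, v(55/7) = 76/7, v(8.5) = 11.5.
Sum = Δx · [v(65/14) + v(37/7) + v(83/14) + ...].
Sum ≈ 43.07143.

43.07143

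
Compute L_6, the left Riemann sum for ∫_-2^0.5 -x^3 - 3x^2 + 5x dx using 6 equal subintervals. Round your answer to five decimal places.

-16.82509

Δx = (0.5 − (-2))/6 = 5/12.
Left endpoints: -2, -19/12, -7/6, -0.75, -1/3, 1/12.
f(-2) = -14, f(-19/12) = -19817/1728, f(-7/6) = -1799/216, f(-0.75) = -5.015625, f(-1/3) = -53/27, f(1/12) = 683/1728.
Sum = Δx · [f(-2) + f(-19/12) + f(-7/6) + ...].
Sum ≈ -16.82509.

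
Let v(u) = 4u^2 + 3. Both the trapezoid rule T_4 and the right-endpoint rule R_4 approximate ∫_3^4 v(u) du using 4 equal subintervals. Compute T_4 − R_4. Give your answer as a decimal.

T_4 = 52.375.
R_4 = 55.875.
T_4 − R_4 = -3.5.

-3.5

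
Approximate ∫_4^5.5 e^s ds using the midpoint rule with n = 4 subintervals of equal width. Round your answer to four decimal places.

Δs = (5.5 − 4)/4 = 0.375.
Midpoints: 4.1875, 4.5625, 4.9375, 5.3125.
f(4.1875) ≈ 65.8579, f(4.5625) ≈ 95.8227, f(4.9375) ≈ 139.4213, f(5.3125) ≈ 202.8567.
Sum = Δs · [f(4.1875) + f(4.5625) + f(4.9375) + f(5.3125)].
Sum ≈ 188.9845.

188.9845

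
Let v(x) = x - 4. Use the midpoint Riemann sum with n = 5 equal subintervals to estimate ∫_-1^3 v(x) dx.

-12

Δx = (3 − (-1))/5 = 0.8.
Midpoints: -0.6, 0.2, 1, 1.8, 2.6.
v(-0.6) = -4.6, v(0.2) = -3.8, v(1) = -3, v(1.8) = -2.2, v(2.6) = -1.4.
Sum = Δx · [v(-0.6) + v(0.2) + v(1) + v(1.8) + v(2.6)].
Sum = -12.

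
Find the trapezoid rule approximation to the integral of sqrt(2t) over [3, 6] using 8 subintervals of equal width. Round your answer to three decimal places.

Δt = (6 − 3)/8 = 0.375.
f(3) ≈ 2.449, f(3.375) ≈ 2.598, f(3.75) ≈ 2.739, f(4.125) ≈ 2.872, f(4.5) ≈ 3.000, f(4.875) ≈ 3.122, f(5.25) ≈ 3.240, f(5.625) ≈ 3.354, f(6) ≈ 3.464.
T_8 = (Δt/2)·[f(t_0) + 2f(t_1) + ... + 2f(t_{7}) + f(t_8)].
Sum ≈ 8.956.

8.956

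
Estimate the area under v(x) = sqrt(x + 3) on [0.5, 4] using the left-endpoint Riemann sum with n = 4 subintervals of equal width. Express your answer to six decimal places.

Δx = (4 − 0.5)/4 = 0.875.
Left endpoints: 0.5, 1.375, 2.25, 3.125.
v(0.5) ≈ 1.870829, v(1.375) ≈ 2.091650, v(2.25) ≈ 2.291288, v(3.125) ≈ 2.474874.
Sum = Δx · [v(0.5) + v(1.375) + v(2.25) + v(3.125)].
Sum ≈ 7.637560.

7.637560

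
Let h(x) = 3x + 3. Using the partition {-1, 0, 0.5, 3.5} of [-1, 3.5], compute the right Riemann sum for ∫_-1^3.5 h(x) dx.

Subinterval widths: 1, 0.5, 3.
Right endpoints: 0, 0.5, 3.5.
h(0) = 3, h(0.5) = 4.5, h(3.5) = 13.5.
Sum = Σ Δx_i · h(x_i).
Sum = 45.75.

45.75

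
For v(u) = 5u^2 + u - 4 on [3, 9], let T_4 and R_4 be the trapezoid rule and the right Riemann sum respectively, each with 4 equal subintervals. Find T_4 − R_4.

-274.5

T_4 = 1193.25.
R_4 = 1467.75.
T_4 − R_4 = -274.5.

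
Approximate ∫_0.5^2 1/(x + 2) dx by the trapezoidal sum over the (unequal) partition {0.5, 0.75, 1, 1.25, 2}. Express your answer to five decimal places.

Subinterval widths: 0.25, 0.25, 0.25, 0.75.
f(0.5) = 0.4, f(0.75) = 4/11, f(1) = 1/3, f(1.25) = 4/13, f(2) = 0.25.
On each subinterval the trapezoid contributes (Δx_i/2)·[f(x_{i-1}) + f(x_i)].
Sum ≈ 0.47184.

0.47184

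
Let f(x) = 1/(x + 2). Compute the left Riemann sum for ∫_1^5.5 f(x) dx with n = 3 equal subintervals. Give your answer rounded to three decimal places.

1.083

Δx = (5.5 − 1)/3 = 1.5.
Left endpoints: 1, 2.5, 4.
f(1) = 1/3, f(2.5) = 2/9, f(4) = 1/6.
Sum = Δx · [f(1) + f(2.5) + f(4)].
Sum ≈ 1.083.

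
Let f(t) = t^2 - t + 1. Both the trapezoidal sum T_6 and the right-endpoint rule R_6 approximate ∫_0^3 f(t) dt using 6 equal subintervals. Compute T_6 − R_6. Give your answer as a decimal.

-1.5

T_6 = 7.625.
R_6 = 9.125.
T_6 − R_6 = -1.5.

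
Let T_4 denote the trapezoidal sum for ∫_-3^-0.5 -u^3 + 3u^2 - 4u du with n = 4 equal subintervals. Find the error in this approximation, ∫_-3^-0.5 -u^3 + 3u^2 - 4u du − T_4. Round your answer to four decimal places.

-1.3428

Exact integral: ∫_-3^-0.5 f(u) du = 64.609375.
T_4 ≈ 65.952148.
Error ≈ 64.609375 − 65.952148 ≈ -1.3428.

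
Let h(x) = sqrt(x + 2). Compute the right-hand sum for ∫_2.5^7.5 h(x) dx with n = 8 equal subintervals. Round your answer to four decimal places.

13.4546

Δx = (7.5 − 2.5)/8 = 0.625.
Right endpoints: 3.125, 3.75, 4.375, 5, 5.625, 6.25, 6.875, 7.5.
h(3.125) ≈ 2.2638, h(3.75) ≈ 2.3979, h(4.375) ≈ 2.5249, h(5) ≈ 2.6458, h(5.625) ≈ 2.7613, h(6.25) ≈ 2.8723, h(6.875) ≈ 2.9791, h(7.5) ≈ 3.0822.
Sum = Δx · [h(3.125) + h(3.75) + h(4.375) + ...].
Sum ≈ 13.4546.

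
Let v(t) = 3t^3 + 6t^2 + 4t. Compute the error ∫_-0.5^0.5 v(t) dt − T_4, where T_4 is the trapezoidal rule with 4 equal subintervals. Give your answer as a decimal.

Exact integral: ∫_-0.5^0.5 v(t) dt = 0.5.
T_4 = 0.5625.
Error = 0.5 − 0.5625 = -0.0625.

-0.0625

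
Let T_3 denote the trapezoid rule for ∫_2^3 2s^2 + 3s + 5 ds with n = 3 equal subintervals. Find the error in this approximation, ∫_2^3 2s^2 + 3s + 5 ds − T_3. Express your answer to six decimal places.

-0.037037

Exact integral: ∫_2^3 f(s) ds ≈ 25.16666667.
T_3 ≈ 25.20370370.
Error ≈ 25.16666667 − 25.20370370 ≈ -0.037037.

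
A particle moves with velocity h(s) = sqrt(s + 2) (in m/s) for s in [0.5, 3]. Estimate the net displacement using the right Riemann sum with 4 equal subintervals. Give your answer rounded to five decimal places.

Δs = (3 − 0.5)/4 = 0.625.
Right endpoints: 1.125, 1.75, 2.375, 3.
h(1.125) ≈ 1.76777, h(1.75) ≈ 1.93649, h(2.375) ≈ 2.09165, h(3) ≈ 2.23607.
Sum = Δs · [h(1.125) + h(1.75) + h(2.375) + h(3)].
Sum ≈ 5.01999.

5.01999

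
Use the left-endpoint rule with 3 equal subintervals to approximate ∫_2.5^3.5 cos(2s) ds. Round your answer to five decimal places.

0.69943

Δs = (3.5 − 2.5)/3 = 1/3.
Left endpoints: 2.5, 17/6, 19/6.
f(2.5) ≈ 0.28366, f(17/6) ≈ 0.81590, f(19/6) ≈ 0.99874.
Sum = Δs · [f(2.5) + f(17/6) + f(19/6)].
Sum ≈ 0.69943.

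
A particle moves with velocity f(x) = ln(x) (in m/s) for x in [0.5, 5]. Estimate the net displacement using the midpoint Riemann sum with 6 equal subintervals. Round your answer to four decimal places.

Δx = (5 − 0.5)/6 = 0.75.
Midpoints: 0.875, 1.625, 2.375, 3.125, 3.875, 4.625.
f(0.875) ≈ -0.1335, f(1.625) ≈ 0.4855, f(2.375) ≈ 0.8650, f(3.125) ≈ 1.1394, f(3.875) ≈ 1.3545, f(4.625) ≈ 1.5315.
Sum = Δx · [f(0.875) + f(1.625) + f(2.375) + ...].
Sum ≈ 3.9318.

3.9318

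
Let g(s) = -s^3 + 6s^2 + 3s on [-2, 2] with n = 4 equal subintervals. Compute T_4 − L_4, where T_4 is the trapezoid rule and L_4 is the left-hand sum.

T_4 = 36.
L_4 = 38.
T_4 − L_4 = -2.

-2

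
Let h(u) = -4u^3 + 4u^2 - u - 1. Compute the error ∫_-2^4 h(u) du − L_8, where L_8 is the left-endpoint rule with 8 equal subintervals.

Exact integral: ∫_-2^4 h(u) du = -156.
L_8 = -68.25.
Error = -156 − (-68.25) = -87.75.

-87.75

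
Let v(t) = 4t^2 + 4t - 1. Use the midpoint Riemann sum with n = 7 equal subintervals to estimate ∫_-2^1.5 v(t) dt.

7.875

Δt = (1.5 − (-2))/7 = 0.5.
Midpoints: -1.75, -1.25, -0.75, -0.25, 0.25, 0.75, 1.25.
v(-1.75) = 4.25, v(-1.25) = 0.25, v(-0.75) = -1.75, v(-0.25) = -1.75, v(0.25) = 0.25, v(0.75) = 4.25, v(1.25) = 10.25.
Sum = Δt · [v(-1.75) + v(-1.25) + v(-0.75) + ...].
Sum = 7.875.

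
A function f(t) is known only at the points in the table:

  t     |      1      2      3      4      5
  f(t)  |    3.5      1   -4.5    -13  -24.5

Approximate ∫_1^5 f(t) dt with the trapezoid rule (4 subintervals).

-27

Δt = 1.
T_4 = (1/2)·[3.5 + 2·1 + 2·(-4.5) + 2·(-13) + (-24.5)] = -27.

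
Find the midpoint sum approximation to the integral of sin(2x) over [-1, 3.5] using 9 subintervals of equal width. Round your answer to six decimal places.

Δx = (3.5 − (-1))/9 = 0.5.
Midpoints: -0.75, -0.25, 0.25, 0.75, 1.25, 1.75, 2.25, 2.75, 3.25.
f(-0.75) ≈ -0.997495, f(-0.25) ≈ -0.479426, f(0.25) ≈ 0.479426, f(0.75) ≈ 0.997495, f(1.25) ≈ 0.598472, f(1.75) ≈ -0.350783, f(2.25) ≈ -0.977530, f(2.75) ≈ -0.705540, f(3.25) ≈ 0.215120.
Sum = Δx · [f(-0.75) + f(-0.25) + f(0.25) + ...].
Sum ≈ -0.610131.

-0.610131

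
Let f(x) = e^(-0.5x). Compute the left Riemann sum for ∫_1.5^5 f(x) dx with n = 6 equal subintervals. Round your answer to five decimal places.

0.89992

Δx = (5 − 1.5)/6 = 7/12.
Left endpoints: 1.5, 25/12, 8/3, 3.25, 23/6, 53/12.
f(1.5) ≈ 0.47237, f(25/12) ≈ 0.35287, f(8/3) ≈ 0.26360, f(3.25) ≈ 0.19691, f(23/6) ≈ 0.14710, f(53/12) ≈ 0.10988.
Sum = Δx · [f(1.5) + f(25/12) + f(8/3) + ...].
Sum ≈ 0.89992.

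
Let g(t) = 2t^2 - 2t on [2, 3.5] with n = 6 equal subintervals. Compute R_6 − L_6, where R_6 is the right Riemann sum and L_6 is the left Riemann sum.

3.375

R_6 = 16.71875.
L_6 = 13.34375.
R_6 − L_6 = 3.375.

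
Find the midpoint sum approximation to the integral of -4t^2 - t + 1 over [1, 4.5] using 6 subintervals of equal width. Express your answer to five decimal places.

Δt = (4.5 − 1)/6 = 7/12.
Midpoints: 31/24, 1.875, 59/24, 73/24, 3.625, 101/24.
f(31/24) = -1003/144, f(1.875) = -14.9375, f(59/24) = -3691/144, f(73/24) = -5623/144, f(3.625) = -55.1875, f(101/24) = -10663/144.
Sum = Δt · [f(31/24) + f(1.875) + f(59/24) + ...].
Sum ≈ -125.89468.

-125.89468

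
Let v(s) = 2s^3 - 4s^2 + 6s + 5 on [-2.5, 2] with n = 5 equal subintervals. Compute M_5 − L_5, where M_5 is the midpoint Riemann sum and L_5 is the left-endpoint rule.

42.474375

M_5 = -25.610625.
L_5 = -68.085.
M_5 − L_5 = 42.474375.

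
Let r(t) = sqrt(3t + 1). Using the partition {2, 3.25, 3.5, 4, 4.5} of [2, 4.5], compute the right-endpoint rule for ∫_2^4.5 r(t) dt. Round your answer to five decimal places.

Subinterval widths: 1.25, 0.25, 0.5, 0.5.
Right endpoints: 3.25, 3.5, 4, 4.5.
r(3.25) ≈ 3.27872, r(3.5) ≈ 3.39116, r(4) ≈ 3.60555, r(4.5) ≈ 3.80789.
Sum = Σ Δt_i · r(t_i).
Sum ≈ 8.65291.

8.65291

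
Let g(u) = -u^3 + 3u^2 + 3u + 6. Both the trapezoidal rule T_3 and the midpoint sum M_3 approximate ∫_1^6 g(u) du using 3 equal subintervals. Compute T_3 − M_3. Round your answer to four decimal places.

T_3 ≈ -43.611111.
M_3 ≈ -17.569444.
T_3 − M_3 ≈ -26.0417.

-26.0417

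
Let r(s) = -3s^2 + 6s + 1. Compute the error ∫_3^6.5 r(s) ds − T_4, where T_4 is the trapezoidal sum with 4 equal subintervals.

Exact integral: ∫_3^6.5 r(s) ds = -144.375.
T_4 = -145.71484375.
Error = -144.375 − (-145.71484375) = 1.33984375.

1.33984375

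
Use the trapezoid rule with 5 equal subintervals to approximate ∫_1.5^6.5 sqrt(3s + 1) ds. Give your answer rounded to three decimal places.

17.734

Δs = (6.5 − 1.5)/5 = 1.
f(1.5) ≈ 2.345, f(2.5) ≈ 2.915, f(3.5) ≈ 3.391, f(4.5) ≈ 3.808, f(5.5) ≈ 4.183, f(6.5) ≈ 4.528.
T_5 = (Δs/2)·[f(s_0) + 2f(s_1) + ... + 2f(s_{4}) + f(s_5)].
Sum ≈ 17.734.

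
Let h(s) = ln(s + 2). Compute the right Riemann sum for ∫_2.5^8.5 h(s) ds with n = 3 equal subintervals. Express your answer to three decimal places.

12.726

Δs = (8.5 − 2.5)/3 = 2.
Right endpoints: 4.5, 6.5, 8.5.
h(4.5) ≈ 1.872, h(6.5) ≈ 2.140, h(8.5) ≈ 2.351.
Sum = Δs · [h(4.5) + h(6.5) + h(8.5)].
Sum ≈ 12.726.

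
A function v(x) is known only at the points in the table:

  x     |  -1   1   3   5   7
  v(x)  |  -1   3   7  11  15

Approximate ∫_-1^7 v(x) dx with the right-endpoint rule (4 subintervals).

Δx = 2.
Sum = 2·[3 + 7 + 11 + 15] = 72.

72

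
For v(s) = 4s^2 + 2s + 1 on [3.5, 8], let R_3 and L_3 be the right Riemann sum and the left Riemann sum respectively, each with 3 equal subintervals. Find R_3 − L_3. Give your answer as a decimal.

324

R_3 = 850.5.
L_3 = 526.5.
R_3 − L_3 = 324.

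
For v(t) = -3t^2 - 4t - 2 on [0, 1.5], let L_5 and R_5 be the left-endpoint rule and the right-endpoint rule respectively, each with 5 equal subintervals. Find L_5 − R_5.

3.825

L_5 = -9.03.
R_5 = -12.855.
L_5 − R_5 = 3.825.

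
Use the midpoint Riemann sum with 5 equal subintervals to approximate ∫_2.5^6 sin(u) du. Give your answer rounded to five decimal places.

-1.79779

Δu = (6 − 2.5)/5 = 0.7.
Midpoints: 2.85, 3.55, 4.25, 4.95, 5.65.
f(2.85) ≈ 0.28748, f(3.55) ≈ -0.39715, f(4.25) ≈ -0.89499, f(4.95) ≈ -0.97190, f(5.65) ≈ -0.59172.
Sum = Δu · [f(2.85) + f(3.55) + f(4.25) + f(4.95) + f(5.65)].
Sum ≈ -1.79779.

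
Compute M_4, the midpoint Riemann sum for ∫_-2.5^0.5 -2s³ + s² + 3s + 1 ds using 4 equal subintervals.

17.765625

Δs = (0.5 − (-2.5))/4 = 0.75.
Midpoints: -2.125, -1.375, -0.625, 0.125.
f(-2.125) = 18.33203125, f(-1.375) = 3.96484375, f(-0.625) = 0.00390625, f(0.125) = 1.38671875.
Sum = Δs · [f(-2.125) + f(-1.375) + f(-0.625) + f(0.125)].
Sum = 17.765625.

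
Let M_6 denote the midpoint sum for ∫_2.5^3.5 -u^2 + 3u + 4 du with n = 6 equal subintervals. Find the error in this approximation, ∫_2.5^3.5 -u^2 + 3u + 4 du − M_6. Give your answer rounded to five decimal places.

Exact integral: ∫_2.5^3.5 f(u) du ≈ 3.9166667.
M_6 ≈ 3.9189815.
Error ≈ 3.9166667 − 3.9189815 ≈ -0.00231.

-0.00231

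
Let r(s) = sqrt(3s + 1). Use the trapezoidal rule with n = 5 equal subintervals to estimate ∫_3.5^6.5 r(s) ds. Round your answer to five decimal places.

11.95652

Δs = (6.5 − 3.5)/5 = 0.6.
r(3.5) ≈ 3.39116, r(4.1) ≈ 3.64692, r(4.7) ≈ 3.88587, r(5.3) ≈ 4.11096, r(5.9) ≈ 4.32435, r(6.5) ≈ 4.52769.
T_5 = (Δs/2)·[r(s_0) + 2r(s_1) + ... + 2r(s_{4}) + r(s_5)].
Sum ≈ 11.95652.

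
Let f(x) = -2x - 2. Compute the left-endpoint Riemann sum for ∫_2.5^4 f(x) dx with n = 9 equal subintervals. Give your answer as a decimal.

-12.5

Δx = (4 − 2.5)/9 = 1/6.
Left endpoints: 2.5, 8/3, 17/6, 3, 19/6, 10/3, 3.5, 11/3, 23/6.
f(2.5) = -7, f(8/3) = -22/3, f(17/6) = -23/3, f(3) = -8, f(19/6) = -25/3, f(10/3) = -26/3, f(3.5) = -9, f(11/3) = -28/3, f(23/6) = -29/3.
Sum = Δx · [f(2.5) + f(8/3) + f(17/6) + ...].
Sum = -12.5.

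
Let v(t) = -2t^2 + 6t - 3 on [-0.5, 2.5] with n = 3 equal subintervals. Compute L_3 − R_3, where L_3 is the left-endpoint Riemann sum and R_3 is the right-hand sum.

-6

L_3 = -5.5.
R_3 = 0.5.
L_3 − R_3 = -6.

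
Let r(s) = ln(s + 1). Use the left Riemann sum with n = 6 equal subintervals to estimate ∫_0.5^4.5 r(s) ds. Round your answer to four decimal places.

4.3170

Δs = (4.5 − 0.5)/6 = 2/3.
Left endpoints: 0.5, 7/6, 11/6, 2.5, 19/6, 23/6.
r(0.5) ≈ 0.4055, r(7/6) ≈ 0.7732, r(11/6) ≈ 1.0415, r(2.5) ≈ 1.2528, r(19/6) ≈ 1.4271, r(23/6) ≈ 1.5755.
Sum = Δs · [r(0.5) + r(7/6) + r(11/6) + ...].
Sum ≈ 4.3170.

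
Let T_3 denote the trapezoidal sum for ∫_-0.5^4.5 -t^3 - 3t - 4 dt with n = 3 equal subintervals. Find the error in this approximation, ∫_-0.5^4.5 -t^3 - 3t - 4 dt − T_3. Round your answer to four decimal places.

13.8889

Exact integral: ∫_-0.5^4.5 f(t) dt = -152.5.
T_3 ≈ -166.388889.
Error ≈ -152.5 − (-166.388889) ≈ 13.8889.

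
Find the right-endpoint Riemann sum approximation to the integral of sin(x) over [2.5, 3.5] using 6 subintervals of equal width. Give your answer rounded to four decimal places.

Δx = (3.5 − 2.5)/6 = 1/6.
Right endpoints: 8/3, 17/6, 3, 19/6, 10/3, 3.5.
f(8/3) ≈ 0.4573, f(17/6) ≈ 0.3034, f(3) ≈ 0.1411, f(19/6) ≈ -0.0251, f(10/3) ≈ -0.1906, f(3.5) ≈ -0.3508.
Sum = Δx · [f(8/3) + f(17/6) + f(3) + ...].
Sum ≈ 0.0559.

0.0559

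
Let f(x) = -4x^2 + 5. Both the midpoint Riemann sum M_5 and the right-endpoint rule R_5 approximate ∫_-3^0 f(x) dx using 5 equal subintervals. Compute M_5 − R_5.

M_5 = -20.64.
R_5 = -10.92.
M_5 − R_5 = -9.72.

-9.72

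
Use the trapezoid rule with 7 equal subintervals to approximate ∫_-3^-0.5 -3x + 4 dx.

23.125

Δx = (-0.5 − (-3))/7 = 5/14.
f(-3) = 13, f(-37/14) = 167/14, f(-16/7) = 76/7, f(-27/14) = 137/14, f(-11/7) = 61/7, f(-17/14) = 107/14, f(-6/7) = 46/7, f(-0.5) = 5.5.
T_7 = (Δx/2)·[f(x_0) + 2f(x_1) + ... + 2f(x_{6}) + f(x_7)].
Sum = 23.125.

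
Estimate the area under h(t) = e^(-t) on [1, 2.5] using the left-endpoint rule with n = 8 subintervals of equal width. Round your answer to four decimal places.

Δt = (2.5 − 1)/8 = 0.1875.
Left endpoints: 1, 1.1875, 1.375, 1.5625, 1.75, 1.9375, 2.125, 2.3125.
h(1) ≈ 0.3679, h(1.1875) ≈ 0.3050, h(1.375) ≈ 0.2528, h(1.5625) ≈ 0.2096, h(1.75) ≈ 0.1738, h(1.9375) ≈ 0.1441, h(2.125) ≈ 0.1194, h(2.3125) ≈ 0.0990.
Sum = Δt · [h(1) + h(1.1875) + h(1.375) + ...].
Sum ≈ 0.3134.

0.3134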